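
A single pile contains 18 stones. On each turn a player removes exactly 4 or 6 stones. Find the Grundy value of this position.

Grundy values for subtraction set {4, 6}:
k:     0  1  2  3  4  5  6  7  8  9 10 11 12 13 14 15 16 17 18
g(k):  0  0  0  0  1  1  1  1  2  2  0  0  0  0  1  1  1  1  2
So g(18) = 2.

2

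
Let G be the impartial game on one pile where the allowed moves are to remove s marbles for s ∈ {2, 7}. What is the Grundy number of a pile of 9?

Compute g(0), g(1), … for moves {2, 7}:
g(0) = mex{} = 0
g(1) = mex{} = 0
g(2) = mex{0} = 1
g(3) = mex{0} = 1
g(4) = mex{1} = 0
g(5) = mex{1} = 0
g(6) = mex{0} = 1
g(7) = mex{0} = 1
g(8) = mex{0,1} = 2
g(9) = mex{1} = 0
So g(9) = 0.

0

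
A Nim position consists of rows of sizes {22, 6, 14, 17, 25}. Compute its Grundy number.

22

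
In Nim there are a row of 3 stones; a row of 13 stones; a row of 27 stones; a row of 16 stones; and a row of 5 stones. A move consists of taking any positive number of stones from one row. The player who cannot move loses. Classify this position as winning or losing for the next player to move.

Losing position

In binary:
  00011  (3)
  01101  (13)
  11011  (27)
  10000  (16)
  00101  (5)
  -----
  00000  (0)
The nim-sum is 0, so this is a P-position: the player to move is in a losing position under optimal play.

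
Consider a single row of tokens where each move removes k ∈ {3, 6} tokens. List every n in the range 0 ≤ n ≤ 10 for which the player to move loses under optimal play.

Build the Grundy sequence with g(k) = mex{g(k−s) : s ∈ {3, 6}, s ≤ k}:
k:     0  1  2  3  4  5  6  7  8  9 10
g(k):  0  0  0  1  1  1  2  2  2  0  0
The P-positions (g = 0) in 0..10 are 0, 1, 2, 9, 10.

0, 1, 2, 9, 10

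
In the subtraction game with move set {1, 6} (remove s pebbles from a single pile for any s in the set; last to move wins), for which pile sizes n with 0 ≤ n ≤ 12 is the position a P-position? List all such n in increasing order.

0, 2, 4, 7, 9, 11

Compute g(0), g(1), … for moves {1, 6}:
k:     0  1  2  3  4  5  6  7  8  9 10 11 12
g(k):  0  1  0  1  0  1  2  0  1  0  1  0  1
The P-positions (g = 0) in 0..12 are 0, 2, 4, 7, 9, 11.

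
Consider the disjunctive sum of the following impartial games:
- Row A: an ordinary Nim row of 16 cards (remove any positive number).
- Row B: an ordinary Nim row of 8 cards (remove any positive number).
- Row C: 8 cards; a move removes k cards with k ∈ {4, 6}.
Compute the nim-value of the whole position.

26

Row A is a plain Nim row of size 16, so its Grundy value is 16.
Row B is a plain Nim row of size 8, so its Grundy value is 8.
Build the Grundy sequence for row C with g(k) = mex{g(k−s) : s ∈ {4, 6}, s ≤ k}:
g(0) = mex{} = 0
g(1) = mex{} = 0
g(2) = mex{} = 0
g(3) = mex{} = 0
g(4) = mex{0} = 1
g(5) = mex{0} = 1
g(6) = mex{0} = 1
g(7) = mex{0} = 1
g(8) = mex{0,1} = 2
So g(8) = 2.
By the Sprague-Grundy theorem, the Grundy value of a sum of independent games is the XOR of the component values.
Combined value = 16 ⊕ 8 ⊕ 2 = 26.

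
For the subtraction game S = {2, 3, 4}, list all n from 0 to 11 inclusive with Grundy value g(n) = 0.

0, 1, 6, 7

Build the Grundy sequence with g(k) = mex{g(k−s) : s ∈ {2, 3, 4}, s ≤ k}:
g(0) = mex{} = 0
g(1) = mex{} = 0
g(2) = mex{0} = 1
g(3) = mex{0} = 1
g(4) = mex{0,1} = 2
g(5) = mex{0,1} = 2
g(6) = mex{1,2} = 0
g(7) = mex{1,2} = 0
g(8) = mex{0,2} = 1
g(9) = mex{0,2} = 1
g(10) = mex{0,1} = 2
g(11) = mex{0,1} = 2
The P-positions (g = 0) in 0..11 are 0, 1, 6, 7.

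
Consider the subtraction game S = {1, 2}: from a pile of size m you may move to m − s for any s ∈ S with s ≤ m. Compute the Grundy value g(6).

0

Grundy values for subtraction set {1, 2}:
g(0) = mex{} = 0
g(1) = mex{0} = 1
g(2) = mex{0,1} = 2
g(3) = mex{1,2} = 0
g(4) = mex{0,2} = 1
g(5) = mex{0,1} = 2
g(6) = mex{1,2} = 0
So g(6) = 0.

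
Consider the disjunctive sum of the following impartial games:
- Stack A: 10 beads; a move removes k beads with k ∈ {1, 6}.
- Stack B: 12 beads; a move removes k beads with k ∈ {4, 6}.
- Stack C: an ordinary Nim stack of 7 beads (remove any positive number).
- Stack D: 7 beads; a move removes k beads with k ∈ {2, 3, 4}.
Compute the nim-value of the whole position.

6

Build the Grundy sequence for stack A with g(k) = mex{g(k−s) : s ∈ {1, 6}, s ≤ k}:
k:     0  1  2  3  4  5  6  7  8  9 10
g(k):  0  1  0  1  0  1  2  0  1  0  1
So g(10) = 1.
Build the Grundy sequence for stack B with g(k) = mex{g(k−s) : s ∈ {4, 6}, s ≤ k}:
g(0) = mex{} = 0
g(1) = mex{} = 0
g(2) = mex{} = 0
g(3) = mex{} = 0
g(4) = mex{0} = 1
g(5) = mex{0} = 1
g(6) = mex{0} = 1
g(7) = mex{0} = 1
g(8) = mex{0,1} = 2
g(9) = mex{0,1} = 2
g(10) = mex{1} = 0
g(11) = mex{1} = 0
g(12) = mex{1,2} = 0
So g(12) = 0.
Stack C is a plain Nim stack of size 7, so its Grundy value is 7.
Build the Grundy sequence for stack D with g(k) = mex{g(k−s) : s ∈ {2, 3, 4}, s ≤ k}:
g(0) = mex{} = 0
g(1) = mex{} = 0
g(2) = mex{0} = 1
g(3) = mex{0} = 1
g(4) = mex{0,1} = 2
g(5) = mex{0,1} = 2
g(6) = mex{1,2} = 0
g(7) = mex{1,2} = 0
So g(7) = 0.
The value of a disjunctive sum is the nim-sum of the parts.
Combined value = 1 XOR 0 XOR 7 XOR 0 = 6.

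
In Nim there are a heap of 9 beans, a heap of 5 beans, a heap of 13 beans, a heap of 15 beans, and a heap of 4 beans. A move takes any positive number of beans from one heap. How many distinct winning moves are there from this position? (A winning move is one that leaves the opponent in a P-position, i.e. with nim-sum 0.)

3

Write each in binary and XOR column by column:
  1001  (9)
  0101  (5)
  1101  (13)
  1111  (15)
  0100  (4)
  ----
  1010  (10)
The overall nim-sum is X = 10. A heap of size p has a winning move iff p XOR X < p (reduce it to p XOR X).
  9: 9 XOR 10 = 3 < 9 — winning move (to 3).
  5: 5 XOR 10 = 15 ≥ 5 — no move.
  13: 13 XOR 10 = 7 < 13 — winning move (to 7).
  15: 15 XOR 10 = 5 < 15 — winning move (to 5).
  4: 4 XOR 10 = 14 ≥ 4 — no move.
That gives 3 winning moves.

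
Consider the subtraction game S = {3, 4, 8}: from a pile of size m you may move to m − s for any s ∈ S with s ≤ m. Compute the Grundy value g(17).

1

Compute g(0), g(1), … for moves {3, 4, 8}:
k:     0  1  2  3  4  5  6  7  8  9 10 11 12 13 14 15 16 17
g(k):  0  0  0  1  1  1  2  0  2  3  1  3  0  0  0  1  1  1
So g(17) = 1.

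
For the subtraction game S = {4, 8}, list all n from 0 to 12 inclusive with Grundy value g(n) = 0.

0, 1, 2, 3, 12

Grundy values for subtraction set {4, 8}:
k:     0  1  2  3  4  5  6  7  8  9 10 11 12
g(k):  0  0  0  0  1  1  1  1  2  2  2  2  0
The P-positions (g = 0) in 0..12 are 0, 1, 2, 3, 12.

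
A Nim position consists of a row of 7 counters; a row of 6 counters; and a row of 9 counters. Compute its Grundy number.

8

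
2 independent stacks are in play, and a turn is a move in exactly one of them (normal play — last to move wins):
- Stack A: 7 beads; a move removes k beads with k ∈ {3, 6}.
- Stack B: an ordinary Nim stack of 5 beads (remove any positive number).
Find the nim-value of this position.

7

Build the Grundy sequence for stack A with g(k) = mex{g(k−s) : s ∈ {3, 6}, s ≤ k}:
k:     0  1  2  3  4  5  6  7
g(k):  0  0  0  1  1  1  2  2
So g(7) = 2.
Stack B is a plain Nim stack of size 5, so its Grundy value is 5.
The value of a disjunctive sum is the nim-sum of the parts.
Combined value = 2 XOR 5 = 7.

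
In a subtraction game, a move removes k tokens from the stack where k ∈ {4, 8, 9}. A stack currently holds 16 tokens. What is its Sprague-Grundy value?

0

Build the Grundy sequence with g(k) = mex{g(k−s) : s ∈ {4, 8, 9}, s ≤ k}:
k:     0  1  2  3  4  5  6  7  8  9 10 11 12 13 14 15 16
g(k):  0  0  0  0  1  1  1  1  2  2  2  2  3  0  0  0  0
So g(16) = 0.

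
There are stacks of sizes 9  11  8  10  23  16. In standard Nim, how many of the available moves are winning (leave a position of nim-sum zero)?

1

Compute the nim-sum pairwise:
9 ⊕ 11 = 2
2 ⊕ 8 = 10
10 ⊕ 10 = 0
0 ⊕ 23 = 23
23 ⊕ 16 = 7
The overall nim-sum is X = 7. A stack of size p has a winning move iff p XOR X < p (reduce it to p XOR X).
  9: 9 XOR 7 = 14 ≥ 9 — no move.
  11: 11 XOR 7 = 12 ≥ 11 — no move.
  8: 8 XOR 7 = 15 ≥ 8 — no move.
  10: 10 XOR 7 = 13 ≥ 10 — no move.
  23: 23 XOR 7 = 16 < 23 — winning move (to 16).
  16: 16 XOR 7 = 23 ≥ 16 — no move.
That gives 1 winning move.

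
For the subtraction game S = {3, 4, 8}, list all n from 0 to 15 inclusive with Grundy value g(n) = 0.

0, 1, 2, 7, 12, 13, 14

Build the Grundy sequence with g(k) = mex{g(k−s) : s ∈ {3, 4, 8}, s ≤ k}:
k:     0  1  2  3  4  5  6  7  8  9 10 11 12 13 14 15
g(k):  0  0  0  1  1  1  2  0  2  3  1  3  0  0  0  1
The P-positions (g = 0) in 0..15 are 0, 1, 2, 7, 12, 13, 14.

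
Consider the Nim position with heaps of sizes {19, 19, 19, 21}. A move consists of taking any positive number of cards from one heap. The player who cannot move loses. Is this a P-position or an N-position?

N-position

Nim-sum: 19 ⊕ 19 ⊕ 19 ⊕ 21 = 6.
The nim-sum is 6 ≠ 0, so this is an N-position: the player to move can win.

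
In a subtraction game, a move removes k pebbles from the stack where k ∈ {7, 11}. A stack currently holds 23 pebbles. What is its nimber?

Grundy values for subtraction set {7, 11}:
k:     0  1  2  3  4  5  6  7  8  9 10 11 12 13 14 15 16 17 18 19 20 21 22 23
g(k):  0  0  0  0  0  0  0  1  1  1  1  1  1  1  2  2  2  2  0  0  0  0  0  0
So g(23) = 0.

0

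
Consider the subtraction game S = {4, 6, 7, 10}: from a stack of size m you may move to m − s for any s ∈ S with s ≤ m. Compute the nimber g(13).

Build the Grundy sequence with g(k) = mex{g(k−s) : s ∈ {4, 6, 7, 10}, s ≤ k}:
k:     0  1  2  3  4  5  6  7  8  9 10 11 12 13
g(k):  0  0  0  0  1  1  1  1  2  2  2  2  3  3
So g(13) = 3.

3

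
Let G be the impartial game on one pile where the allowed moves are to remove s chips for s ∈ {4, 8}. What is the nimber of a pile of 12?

0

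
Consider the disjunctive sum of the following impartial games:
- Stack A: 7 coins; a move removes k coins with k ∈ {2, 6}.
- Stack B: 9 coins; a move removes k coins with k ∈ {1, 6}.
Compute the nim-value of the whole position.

Grundy values for stack A (subtraction set {2, 6}):
g(0) = mex{} = 0
g(1) = mex{} = 0
g(2) = mex{0} = 1
g(3) = mex{0} = 1
g(4) = mex{1} = 0
g(5) = mex{1} = 0
g(6) = mex{0} = 1
g(7) = mex{0} = 1
So g(7) = 1.
Build the Grundy sequence for stack B with g(k) = mex{g(k−s) : s ∈ {1, 6}, s ≤ k}:
k:     0  1  2  3  4  5  6  7  8  9
g(k):  0  1  0  1  0  1  2  0  1  0
So g(9) = 0.
The value of a disjunctive sum is the nim-sum of the parts.
Combined value = 1 ⊕ 0 = 1.

1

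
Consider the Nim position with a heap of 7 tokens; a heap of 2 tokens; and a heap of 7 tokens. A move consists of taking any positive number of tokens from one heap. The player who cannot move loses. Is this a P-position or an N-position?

N-position

Nim-sum: 7 ⊕ 2 ⊕ 7 = 2.
The nim-sum is 2 ≠ 0, so this is an N-position: the player to move can win.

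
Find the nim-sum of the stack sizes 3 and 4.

7

Compute the nim-sum pairwise:
3 XOR 4 = 7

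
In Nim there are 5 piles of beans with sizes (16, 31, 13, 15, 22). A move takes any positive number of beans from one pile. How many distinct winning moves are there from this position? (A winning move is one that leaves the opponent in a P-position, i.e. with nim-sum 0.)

Nim-sum: 16 ^ 31 ^ 13 ^ 15 ^ 22 = 27.
The overall nim-sum is X = 27. A pile of size p has a winning move iff p XOR X < p (reduce it to p XOR X).
  16: 16 XOR 27 = 11 < 16 — winning move (to 11).
  31: 31 XOR 27 = 4 < 31 — winning move (to 4).
  13: 13 XOR 27 = 22 ≥ 13 — no move.
  15: 15 XOR 27 = 20 ≥ 15 — no move.
  22: 22 XOR 27 = 13 < 22 — winning move (to 13).
That gives 3 winning moves.

3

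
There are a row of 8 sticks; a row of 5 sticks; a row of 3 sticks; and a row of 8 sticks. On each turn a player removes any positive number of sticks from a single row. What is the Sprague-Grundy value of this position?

6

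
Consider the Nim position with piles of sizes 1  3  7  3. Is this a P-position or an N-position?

N-position

Nim-sum: 1 XOR 3 XOR 7 XOR 3 = 6.
The nim-sum is 6 ≠ 0, so this is an N-position: the player to move can win.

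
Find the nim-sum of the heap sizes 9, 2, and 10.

1

Compute the nim-sum pairwise:
9 ^ 2 = 11
11 ^ 10 = 1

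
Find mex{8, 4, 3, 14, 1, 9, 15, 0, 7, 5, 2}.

6

The values 0, 1, 2, 3, 4, 5 are all present; 6 is the first non-negative integer missing from the set.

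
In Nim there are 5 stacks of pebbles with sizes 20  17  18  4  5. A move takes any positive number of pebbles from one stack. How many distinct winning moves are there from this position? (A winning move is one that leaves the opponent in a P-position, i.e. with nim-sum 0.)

Compute the nim-sum pairwise:
20 ^ 17 = 5
5 ^ 18 = 23
23 ^ 4 = 19
19 ^ 5 = 22
The overall nim-sum is X = 22. A stack of size p has a winning move iff p XOR X < p (reduce it to p XOR X).
  20: 20 XOR 22 = 2 < 20 — winning move (to 2).
  17: 17 XOR 22 = 7 < 17 — winning move (to 7).
  18: 18 XOR 22 = 4 < 18 — winning move (to 4).
  4: 4 XOR 22 = 18 ≥ 4 — no move.
  5: 5 XOR 22 = 19 ≥ 5 — no move.
That gives 3 winning moves.

3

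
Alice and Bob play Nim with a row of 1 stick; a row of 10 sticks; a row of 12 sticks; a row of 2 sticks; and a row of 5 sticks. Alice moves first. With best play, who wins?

Bob wins

Compute the nim-sum pairwise:
1 XOR 10 = 11
11 XOR 12 = 7
7 XOR 2 = 5
5 XOR 5 = 0
The nim-sum is 0, so this is a P-position: the player to move is in a losing position under optimal play; Alice is about to move from it and so loses — Bob wins.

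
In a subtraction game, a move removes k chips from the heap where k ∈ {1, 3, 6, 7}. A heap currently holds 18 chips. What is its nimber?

2

Compute g(0), g(1), … for moves {1, 3, 6, 7}:
k:     0  1  2  3  4  5  6  7  8  9 10 11 12 13 14 15 16 17 18
g(k):  0  1  0  1  0  1  2  3  2  3  2  3  0  1  0  1  0  1  2
So g(18) = 2.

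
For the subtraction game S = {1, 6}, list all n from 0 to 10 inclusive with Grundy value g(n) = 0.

Build the Grundy sequence with g(k) = mex{g(k−s) : s ∈ {1, 6}, s ≤ k}:
k:     0  1  2  3  4  5  6  7  8  9 10
g(k):  0  1  0  1  0  1  2  0  1  0  1
The P-positions (g = 0) in 0..10 are 0, 2, 4, 7, 9.

0, 2, 4, 7, 9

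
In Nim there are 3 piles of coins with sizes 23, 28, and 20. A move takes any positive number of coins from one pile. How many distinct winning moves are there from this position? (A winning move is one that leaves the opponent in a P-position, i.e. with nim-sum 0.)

Compute the nim-sum pairwise:
23 XOR 28 = 11
11 XOR 20 = 31
The overall nim-sum is X = 31. A pile of size p has a winning move iff p XOR X < p (reduce it to p XOR X).
  23: 23 XOR 31 = 8 < 23 — winning move (to 8).
  28: 28 XOR 31 = 3 < 28 — winning move (to 3).
  20: 20 XOR 31 = 11 < 20 — winning move (to 11).
That gives 3 winning moves.

3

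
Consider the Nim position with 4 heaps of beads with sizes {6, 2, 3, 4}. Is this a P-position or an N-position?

N-position

Nim-sum: 6 XOR 2 XOR 3 XOR 4 = 3.
The nim-sum is 3 ≠ 0, so this is an N-position: the player to move can win.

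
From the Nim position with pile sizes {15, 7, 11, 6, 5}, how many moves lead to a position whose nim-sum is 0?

Compute the nim-sum pairwise:
15 ^ 7 = 8
8 ^ 11 = 3
3 ^ 6 = 5
5 ^ 5 = 0
The nim-sum is already 0, so every move leaves a nonzero nim-sum — there are no winning moves.

0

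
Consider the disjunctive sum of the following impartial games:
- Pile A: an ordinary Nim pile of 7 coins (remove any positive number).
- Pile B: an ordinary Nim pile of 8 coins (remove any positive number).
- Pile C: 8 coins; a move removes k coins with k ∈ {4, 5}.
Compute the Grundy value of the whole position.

Pile A is a plain Nim pile of size 7, so its Grundy value is 7.
Pile B is a plain Nim pile of size 8, so its Grundy value is 8.
Build the Grundy sequence for pile C with g(k) = mex{g(k−s) : s ∈ {4, 5}, s ≤ k}:
k:     0  1  2  3  4  5  6  7  8
g(k):  0  0  0  0  1  1  1  1  2
So g(8) = 2.
By the Sprague-Grundy theorem, the Grundy value of a sum of independent games is the XOR of the component values.
Combined value = 7 XOR 8 XOR 2 = 13.

13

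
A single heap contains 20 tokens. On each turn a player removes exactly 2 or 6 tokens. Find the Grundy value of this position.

0

Build the Grundy sequence with g(k) = mex{g(k−s) : s ∈ {2, 6}, s ≤ k}:
k:     0  1  2  3  4  5  6  7  8  9 10 11 12 13 14 15 16 17 18 19 20
g(k):  0  0  1  1  0  0  1  1  0  0  1  1  0  0  1  1  0  0  1  1  0
So g(20) = 0.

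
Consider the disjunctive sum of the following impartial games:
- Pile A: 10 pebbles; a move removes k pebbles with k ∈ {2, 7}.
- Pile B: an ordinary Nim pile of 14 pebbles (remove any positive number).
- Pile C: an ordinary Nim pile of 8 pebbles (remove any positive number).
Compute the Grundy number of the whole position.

6

Build the Grundy sequence for pile A with g(k) = mex{g(k−s) : s ∈ {2, 7}, s ≤ k}:
k:     0  1  2  3  4  5  6  7  8  9 10
g(k):  0  0  1  1  0  0  1  1  2  0  0
So g(10) = 0.
Pile B is a plain Nim pile of size 14, so its Grundy value is 14.
Pile C is a plain Nim pile of size 8, so its Grundy value is 8.
By the Sprague-Grundy theorem, the Grundy value of a sum of independent games is the XOR of the component values.
Combined value = 0 XOR 14 XOR 8 = 6.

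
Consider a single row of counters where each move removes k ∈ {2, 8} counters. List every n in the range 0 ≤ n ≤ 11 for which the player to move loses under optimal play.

Grundy values for subtraction set {2, 8}:
g(0) = mex{} = 0
g(1) = mex{} = 0
g(2) = mex{0} = 1
g(3) = mex{0} = 1
g(4) = mex{1} = 0
g(5) = mex{1} = 0
g(6) = mex{0} = 1
g(7) = mex{0} = 1
g(8) = mex{0,1} = 2
g(9) = mex{0,1} = 2
g(10) = mex{1,2} = 0
g(11) = mex{1,2} = 0
The P-positions (g = 0) in 0..11 are 0, 1, 4, 5, 10, 11.

0, 1, 4, 5, 10, 11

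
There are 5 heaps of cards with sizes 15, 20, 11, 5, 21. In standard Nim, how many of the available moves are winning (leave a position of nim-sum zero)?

0

Nim-sum: 15 ⊕ 20 ⊕ 11 ⊕ 5 ⊕ 21 = 0.
The nim-sum is already 0, so every move leaves a nonzero nim-sum — there are no winning moves.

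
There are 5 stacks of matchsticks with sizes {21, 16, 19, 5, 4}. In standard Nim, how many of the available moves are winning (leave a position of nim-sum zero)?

3

Nim-sum: 21 XOR 16 XOR 19 XOR 5 XOR 4 = 23.
The overall nim-sum is X = 23. A stack of size p has a winning move iff p XOR X < p (reduce it to p XOR X).
  21: 21 XOR 23 = 2 < 21 — winning move (to 2).
  16: 16 XOR 23 = 7 < 16 — winning move (to 7).
  19: 19 XOR 23 = 4 < 19 — winning move (to 4).
  5: 5 XOR 23 = 18 ≥ 5 — no move.
  4: 4 XOR 23 = 19 ≥ 4 — no move.
That gives 3 winning moves.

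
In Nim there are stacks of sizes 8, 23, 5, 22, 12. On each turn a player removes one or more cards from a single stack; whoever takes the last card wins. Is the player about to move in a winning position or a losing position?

Compute the nim-sum pairwise:
8 ^ 23 = 31
31 ^ 5 = 26
26 ^ 22 = 12
12 ^ 12 = 0
The nim-sum is 0, so this is a P-position: the player to move is in a losing position under optimal play.

Losing position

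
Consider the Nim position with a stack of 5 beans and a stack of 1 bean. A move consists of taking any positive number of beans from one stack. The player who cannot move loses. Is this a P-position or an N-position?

N-position

Nim-sum: 5 XOR 1 = 4.
The nim-sum is 4 ≠ 0, so this is an N-position: the player to move can win.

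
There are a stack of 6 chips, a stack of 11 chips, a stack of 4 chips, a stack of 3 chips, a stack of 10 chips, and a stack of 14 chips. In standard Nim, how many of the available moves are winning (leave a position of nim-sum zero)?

3

In binary:
  0110  (6)
  1011  (11)
  0100  (4)
  0011  (3)
  1010  (10)
  1110  (14)
  ----
  1110  (14)
The overall nim-sum is X = 14. A stack of size p has a winning move iff p XOR X < p (reduce it to p XOR X).
  6: 6 XOR 14 = 8 ≥ 6 — no move.
  11: 11 XOR 14 = 5 < 11 — winning move (to 5).
  4: 4 XOR 14 = 10 ≥ 4 — no move.
  3: 3 XOR 14 = 13 ≥ 3 — no move.
  10: 10 XOR 14 = 4 < 10 — winning move (to 4).
  14: 14 XOR 14 = 0 < 14 — winning move (to 0).
That gives 3 winning moves.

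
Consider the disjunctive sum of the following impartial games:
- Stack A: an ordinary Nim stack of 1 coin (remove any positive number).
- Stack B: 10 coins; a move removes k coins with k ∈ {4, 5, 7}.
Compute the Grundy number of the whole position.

3

Stack A is a plain Nim stack of size 1, so its Grundy value is 1.
Grundy values for stack B (subtraction set {4, 5, 7}):
g(0) = mex{} = 0
g(1) = mex{} = 0
g(2) = mex{} = 0
g(3) = mex{} = 0
g(4) = mex{0} = 1
g(5) = mex{0} = 1
g(6) = mex{0} = 1
g(7) = mex{0} = 1
g(8) = mex{0,1} = 2
g(9) = mex{0,1} = 2
g(10) = mex{0,1} = 2
So g(10) = 2.
The value of a disjunctive sum is the nim-sum of the parts.
Combined value = 1 XOR 2 = 3.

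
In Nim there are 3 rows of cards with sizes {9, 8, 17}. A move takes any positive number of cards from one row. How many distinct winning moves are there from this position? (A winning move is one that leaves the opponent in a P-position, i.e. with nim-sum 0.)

1

Bitwise XOR of the heap sizes:
  01001  (9)
  01000  (8)
  10001  (17)
  -----
  10000  (16)
The overall nim-sum is X = 16. A row of size p has a winning move iff p XOR X < p (reduce it to p XOR X).
  9: 9 XOR 16 = 25 ≥ 9 — no move.
  8: 8 XOR 16 = 24 ≥ 8 — no move.
  17: 17 XOR 16 = 1 < 17 — winning move (to 1).
That gives 1 winning move.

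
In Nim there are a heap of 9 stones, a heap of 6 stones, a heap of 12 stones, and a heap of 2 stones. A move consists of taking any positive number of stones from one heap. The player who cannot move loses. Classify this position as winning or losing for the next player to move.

Compute the nim-sum pairwise:
9 XOR 6 = 15
15 XOR 12 = 3
3 XOR 2 = 1
The nim-sum is 1 ≠ 0, so this is an N-position: the player to move can win.

Winning position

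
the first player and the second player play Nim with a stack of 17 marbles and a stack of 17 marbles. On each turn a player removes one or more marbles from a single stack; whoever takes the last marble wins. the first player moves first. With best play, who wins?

the second player wins

Bitwise XOR of the heap sizes:
  10001  (17)
  10001  (17)
  -----
  00000  (0)
The nim-sum is 0, so this is a P-position: the player to move is in a losing position under optimal play; the first player is about to move from it and so loses — the second player wins.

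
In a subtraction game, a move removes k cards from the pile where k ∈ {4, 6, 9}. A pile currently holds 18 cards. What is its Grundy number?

1

Compute g(0), g(1), … for moves {4, 6, 9}:
k:     0  1  2  3  4  5  6  7  8  9 10 11 12 13 14 15 16 17 18
g(k):  0  0  0  0  1  1  1  1  2  2  2  2  3  0  0  0  0  1  1
So g(18) = 1.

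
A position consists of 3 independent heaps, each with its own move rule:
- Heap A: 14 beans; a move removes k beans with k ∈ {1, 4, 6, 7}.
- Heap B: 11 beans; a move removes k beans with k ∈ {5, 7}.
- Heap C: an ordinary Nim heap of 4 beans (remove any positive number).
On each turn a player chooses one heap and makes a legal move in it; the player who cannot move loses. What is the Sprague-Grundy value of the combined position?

7

Build the Grundy sequence for heap A with g(k) = mex{g(k−s) : s ∈ {1, 4, 6, 7}, s ≤ k}:
k:     0  1  2  3  4  5  6  7  8  9 10 11 12 13 14
g(k):  0  1  0  1  2  0  1  2  3  2  0  1  2  0  1
So g(14) = 1.
For heap B, compute g(0), g(1), … with moves {5, 7}:
k:     0  1  2  3  4  5  6  7  8  9 10 11
g(k):  0  0  0  0  0  1  1  1  1  1  2  2
So g(11) = 2.
Heap C is a plain Nim heap of size 4, so its Grundy value is 4.
The value of a disjunctive sum is the nim-sum of the parts.
Combined value = 1 XOR 2 XOR 4 = 7.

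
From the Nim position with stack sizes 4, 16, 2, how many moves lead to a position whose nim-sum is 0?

Bitwise XOR of the heap sizes:
  00100  (4)
  10000  (16)
  00010  (2)
  -----
  10110  (22)
The overall nim-sum is X = 22. A stack of size p has a winning move iff p XOR X < p (reduce it to p XOR X).
  4: 4 XOR 22 = 18 ≥ 4 — no move.
  16: 16 XOR 22 = 6 < 16 — winning move (to 6).
  2: 2 XOR 22 = 20 ≥ 2 — no move.
That gives 1 winning move.

1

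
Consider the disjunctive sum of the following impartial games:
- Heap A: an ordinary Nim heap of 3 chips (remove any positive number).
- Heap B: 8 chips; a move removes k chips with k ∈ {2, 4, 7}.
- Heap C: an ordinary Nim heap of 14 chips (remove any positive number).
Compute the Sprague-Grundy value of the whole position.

12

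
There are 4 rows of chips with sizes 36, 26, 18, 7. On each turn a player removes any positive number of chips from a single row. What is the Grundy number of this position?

In binary:
  100100  (36)
  011010  (26)
  010010  (18)
  000111  (7)
  ------
  101011  (43)

43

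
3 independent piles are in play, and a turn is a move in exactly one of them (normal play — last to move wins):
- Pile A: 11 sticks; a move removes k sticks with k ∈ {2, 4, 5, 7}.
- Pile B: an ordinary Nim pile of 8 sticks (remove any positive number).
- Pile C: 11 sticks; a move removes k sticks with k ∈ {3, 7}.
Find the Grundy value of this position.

9

Build the Grundy sequence for pile A with g(k) = mex{g(k−s) : s ∈ {2, 4, 5, 7}, s ≤ k}:
k:     0  1  2  3  4  5  6  7  8  9 10 11
g(k):  0  0  1  1  2  2  3  3  4  0  0  1
So g(11) = 1.
Pile B is a plain Nim pile of size 8, so its Grundy value is 8.
Grundy values for pile C (subtraction set {3, 7}):
k:     0  1  2  3  4  5  6  7  8  9 10 11
g(k):  0  0  0  1  1  1  0  2  2  1  0  0
So g(11) = 0.
The value of a disjunctive sum is the nim-sum of the parts.
Combined value = 1 ⊕ 8 ⊕ 0 = 9.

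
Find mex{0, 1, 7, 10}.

2

The values 0, 1 are all present; 2 is the first non-negative integer missing from the set.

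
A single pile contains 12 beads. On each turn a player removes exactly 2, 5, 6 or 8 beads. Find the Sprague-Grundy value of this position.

Grundy values for subtraction set {2, 5, 6, 8}:
g(0) = mex{} = 0
g(1) = mex{} = 0
g(2) = mex{0} = 1
g(3) = mex{0} = 1
g(4) = mex{1} = 0
g(5) = mex{0,1} = 2
g(6) = mex{0} = 1
g(7) = mex{0,1,2} = 3
g(8) = mex{0,1} = 2
g(9) = mex{0,1,3} = 2
g(10) = mex{0,1,2} = 3
g(11) = mex{1,2} = 0
g(12) = mex{0,1,3} = 2
So g(12) = 2.

2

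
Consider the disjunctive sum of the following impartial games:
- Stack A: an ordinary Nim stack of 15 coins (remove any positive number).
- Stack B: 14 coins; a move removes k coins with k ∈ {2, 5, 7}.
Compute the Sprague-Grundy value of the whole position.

Stack A is a plain Nim stack of size 15, so its Grundy value is 15.
Build the Grundy sequence for stack B with g(k) = mex{g(k−s) : s ∈ {2, 5, 7}, s ≤ k}:
k:     0  1  2  3  4  5  6  7  8  9 10 11 12 13 14
g(k):  0  0  1  1  0  2  1  3  2  2  0  3  1  0  0
So g(14) = 0.
The value of a disjunctive sum is the nim-sum of the parts.
Combined value = 15 XOR 0 = 15.

15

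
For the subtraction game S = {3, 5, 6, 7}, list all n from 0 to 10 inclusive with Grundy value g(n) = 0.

Grundy values for subtraction set {3, 5, 6, 7}:
g(0) = mex{} = 0
g(1) = mex{} = 0
g(2) = mex{} = 0
g(3) = mex{0} = 1
g(4) = mex{0} = 1
g(5) = mex{0} = 1
g(6) = mex{0,1} = 2
g(7) = mex{0,1} = 2
g(8) = mex{0,1} = 2
g(9) = mex{0,1,2} = 3
g(10) = mex{1,2} = 0
The P-positions (g = 0) in 0..10 are 0, 1, 2, 10.

0, 1, 2, 10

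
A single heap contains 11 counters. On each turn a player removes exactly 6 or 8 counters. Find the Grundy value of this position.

1

Grundy values for subtraction set {6, 8}:
g(0) = mex{} = 0
g(1) = mex{} = 0
g(2) = mex{} = 0
g(3) = mex{} = 0
g(4) = mex{} = 0
g(5) = mex{} = 0
g(6) = mex{0} = 1
g(7) = mex{0} = 1
g(8) = mex{0} = 1
g(9) = mex{0} = 1
g(10) = mex{0} = 1
g(11) = mex{0} = 1
So g(11) = 1.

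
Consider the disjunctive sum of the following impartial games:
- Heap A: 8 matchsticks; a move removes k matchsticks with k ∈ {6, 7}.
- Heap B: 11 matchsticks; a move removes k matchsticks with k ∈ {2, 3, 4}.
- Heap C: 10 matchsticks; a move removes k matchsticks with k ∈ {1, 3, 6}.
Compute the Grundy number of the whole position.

Grundy values for heap A (subtraction set {6, 7}):
g(0) = mex{} = 0
g(1) = mex{} = 0
g(2) = mex{} = 0
g(3) = mex{} = 0
g(4) = mex{} = 0
g(5) = mex{} = 0
g(6) = mex{0} = 1
g(7) = mex{0} = 1
g(8) = mex{0} = 1
So g(8) = 1.
For heap B, compute g(0), g(1), … with moves {2, 3, 4}:
g(0) = mex{} = 0
g(1) = mex{} = 0
g(2) = mex{0} = 1
g(3) = mex{0} = 1
g(4) = mex{0,1} = 2
g(5) = mex{0,1} = 2
g(6) = mex{1,2} = 0
g(7) = mex{1,2} = 0
g(8) = mex{0,2} = 1
g(9) = mex{0,2} = 1
g(10) = mex{0,1} = 2
g(11) = mex{0,1} = 2
So g(11) = 2.
Build the Grundy sequence for heap C with g(k) = mex{g(k−s) : s ∈ {1, 3, 6}, s ≤ k}:
k:     0  1  2  3  4  5  6  7  8  9 10
g(k):  0  1  0  1  0  1  2  3  2  0  1
So g(10) = 1.
By the Sprague-Grundy theorem, the Grundy value of a sum of independent games is the XOR of the component values.
Combined value = 1 XOR 2 XOR 1 = 2.

2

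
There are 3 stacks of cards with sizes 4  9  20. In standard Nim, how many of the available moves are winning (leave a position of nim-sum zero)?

Compute the nim-sum pairwise:
4 XOR 9 = 13
13 XOR 20 = 25
The overall nim-sum is X = 25. A stack of size p has a winning move iff p XOR X < p (reduce it to p XOR X).
  4: 4 XOR 25 = 29 ≥ 4 — no move.
  9: 9 XOR 25 = 16 ≥ 9 — no move.
  20: 20 XOR 25 = 13 < 20 — winning move (to 13).
That gives 1 winning move.

1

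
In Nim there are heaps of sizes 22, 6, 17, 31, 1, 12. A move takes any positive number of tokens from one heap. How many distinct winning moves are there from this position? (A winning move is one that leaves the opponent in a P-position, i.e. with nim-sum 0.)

3

Compute the nim-sum pairwise:
22 XOR 6 = 16
16 XOR 17 = 1
1 XOR 31 = 30
30 XOR 1 = 31
31 XOR 12 = 19
The overall nim-sum is X = 19. A heap of size p has a winning move iff p XOR X < p (reduce it to p XOR X).
  22: 22 XOR 19 = 5 < 22 — winning move (to 5).
  6: 6 XOR 19 = 21 ≥ 6 — no move.
  17: 17 XOR 19 = 2 < 17 — winning move (to 2).
  31: 31 XOR 19 = 12 < 31 — winning move (to 12).
  1: 1 XOR 19 = 18 ≥ 1 — no move.
  12: 12 XOR 19 = 31 ≥ 12 — no move.
That gives 3 winning moves.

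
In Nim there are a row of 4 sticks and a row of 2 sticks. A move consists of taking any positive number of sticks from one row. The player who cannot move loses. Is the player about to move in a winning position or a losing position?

Winning position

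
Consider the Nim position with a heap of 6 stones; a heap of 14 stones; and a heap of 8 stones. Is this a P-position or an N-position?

Nim-sum: 6 ⊕ 14 ⊕ 8 = 0.
The nim-sum is 0, so this is a P-position: the player to move is in a losing position under optimal play.

P-position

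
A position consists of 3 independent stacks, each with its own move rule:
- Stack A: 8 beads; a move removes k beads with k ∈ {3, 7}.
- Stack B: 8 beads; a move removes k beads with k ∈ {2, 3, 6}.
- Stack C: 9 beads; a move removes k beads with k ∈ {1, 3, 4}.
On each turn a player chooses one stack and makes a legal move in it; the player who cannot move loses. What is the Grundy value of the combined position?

0

Grundy values for stack A (subtraction set {3, 7}):
k:     0  1  2  3  4  5  6  7  8
g(k):  0  0  0  1  1  1  0  2  2
So g(8) = 2.
For stack B, compute g(0), g(1), … with moves {2, 3, 6}:
g(0) = mex{} = 0
g(1) = mex{} = 0
g(2) = mex{0} = 1
g(3) = mex{0} = 1
g(4) = mex{0,1} = 2
g(5) = mex{1} = 0
g(6) = mex{0,1,2} = 3
g(7) = mex{0,2} = 1
g(8) = mex{0,1,3} = 2
So g(8) = 2.
For stack C, compute g(0), g(1), … with moves {1, 3, 4}:
k:     0  1  2  3  4  5  6  7  8  9
g(k):  0  1  0  1  2  3  2  0  1  0
So g(9) = 0.
The value of a disjunctive sum is the nim-sum of the parts.
Combined value = 2 ⊕ 2 ⊕ 0 = 0.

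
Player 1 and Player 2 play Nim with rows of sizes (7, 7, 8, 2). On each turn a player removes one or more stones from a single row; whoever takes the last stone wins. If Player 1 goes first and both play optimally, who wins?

Compute the nim-sum pairwise:
7 ^ 7 = 0
0 ^ 8 = 8
8 ^ 2 = 10
The nim-sum is 10 ≠ 0, so this is an N-position: the player to move can win; Player 1 has a winning move.

Player 1 wins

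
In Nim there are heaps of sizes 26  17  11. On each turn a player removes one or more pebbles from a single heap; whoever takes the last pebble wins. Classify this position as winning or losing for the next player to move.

Bitwise XOR of the heap sizes:
  11010  (26)
  10001  (17)
  01011  (11)
  -----
  00000  (0)
The nim-sum is 0, so this is a P-position: the player to move is in a losing position under optimal play.

Losing position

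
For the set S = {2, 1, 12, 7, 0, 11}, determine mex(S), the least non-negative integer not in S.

3

The values 0, 1, 2 are all present; 3 is the first non-negative integer missing from the set.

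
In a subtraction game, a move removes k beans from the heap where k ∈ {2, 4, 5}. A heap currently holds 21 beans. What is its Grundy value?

0

Compute g(0), g(1), … for moves {2, 4, 5}:
k:     0  1  2  3  4  5  6  7  8  9 10 11 12 13 14 15 16 17 18 19 20 21
g(k):  0  0  1  1  2  2  3  0  0  1  1  2  2  3  0  0  1  1  2  2  3  0
So g(21) = 0.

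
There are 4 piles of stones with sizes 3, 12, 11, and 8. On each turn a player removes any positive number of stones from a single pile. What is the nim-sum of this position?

12

Bitwise XOR of the heap sizes:
  0011  (3)
  1100  (12)
  1011  (11)
  1000  (8)
  ----
  1100  (12)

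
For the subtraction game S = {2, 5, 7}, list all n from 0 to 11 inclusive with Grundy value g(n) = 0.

Compute g(0), g(1), … for moves {2, 5, 7}:
g(0) = mex{} = 0
g(1) = mex{} = 0
g(2) = mex{0} = 1
g(3) = mex{0} = 1
g(4) = mex{1} = 0
g(5) = mex{0,1} = 2
g(6) = mex{0} = 1
g(7) = mex{0,1,2} = 3
g(8) = mex{0,1} = 2
g(9) = mex{0,1,3} = 2
g(10) = mex{1,2} = 0
g(11) = mex{0,1,2} = 3
The P-positions (g = 0) in 0..11 are 0, 1, 4, 10.

0, 1, 4, 10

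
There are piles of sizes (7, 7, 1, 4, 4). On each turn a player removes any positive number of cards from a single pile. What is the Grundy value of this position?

1

Compute the nim-sum pairwise:
7 XOR 7 = 0
0 XOR 1 = 1
1 XOR 4 = 5
5 XOR 4 = 1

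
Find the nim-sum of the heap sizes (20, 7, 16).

Compute the nim-sum pairwise:
20 ⊕ 7 = 19
19 ⊕ 16 = 3

3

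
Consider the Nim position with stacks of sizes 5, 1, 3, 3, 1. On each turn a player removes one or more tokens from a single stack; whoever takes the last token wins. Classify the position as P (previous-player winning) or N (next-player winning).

N-position

Write each in binary and XOR column by column:
  101  (5)
  001  (1)
  011  (3)
  011  (3)
  001  (1)
  ---
  101  (5)
The nim-sum is 5 ≠ 0, so this is an N-position: the player to move can win.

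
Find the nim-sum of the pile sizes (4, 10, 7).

Nim-sum: 4 XOR 10 XOR 7 = 9.

9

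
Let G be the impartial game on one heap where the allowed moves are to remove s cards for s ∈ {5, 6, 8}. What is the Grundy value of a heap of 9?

1

Compute g(0), g(1), … for moves {5, 6, 8}:
g(0) = mex{} = 0
g(1) = mex{} = 0
g(2) = mex{} = 0
g(3) = mex{} = 0
g(4) = mex{} = 0
g(5) = mex{0} = 1
g(6) = mex{0} = 1
g(7) = mex{0} = 1
g(8) = mex{0} = 1
g(9) = mex{0} = 1
So g(9) = 1.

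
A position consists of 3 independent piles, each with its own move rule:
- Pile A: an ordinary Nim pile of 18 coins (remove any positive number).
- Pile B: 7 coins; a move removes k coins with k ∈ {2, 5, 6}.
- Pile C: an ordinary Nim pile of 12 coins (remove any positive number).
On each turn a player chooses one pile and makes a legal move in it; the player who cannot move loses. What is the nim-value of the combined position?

29

Pile A is a plain Nim pile of size 18, so its Grundy value is 18.
Grundy values for pile B (subtraction set {2, 5, 6}):
k:     0  1  2  3  4  5  6  7
g(k):  0  0  1  1  0  2  1  3
So g(7) = 3.
Pile C is a plain Nim pile of size 12, so its Grundy value is 12.
The value of a disjunctive sum is the nim-sum of the parts.
Combined value = 18 ⊕ 3 ⊕ 12 = 29.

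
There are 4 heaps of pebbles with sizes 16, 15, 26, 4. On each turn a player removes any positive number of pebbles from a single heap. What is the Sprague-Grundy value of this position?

1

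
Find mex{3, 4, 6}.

0

0 is not in the set, so the mex is 0.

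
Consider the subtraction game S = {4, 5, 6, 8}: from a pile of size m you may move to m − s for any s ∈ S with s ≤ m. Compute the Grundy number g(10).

Build the Grundy sequence with g(k) = mex{g(k−s) : s ∈ {4, 5, 6, 8}, s ≤ k}:
g(0) = mex{} = 0
g(1) = mex{} = 0
g(2) = mex{} = 0
g(3) = mex{} = 0
g(4) = mex{0} = 1
g(5) = mex{0} = 1
g(6) = mex{0} = 1
g(7) = mex{0} = 1
g(8) = mex{0,1} = 2
g(9) = mex{0,1} = 2
g(10) = mex{0,1} = 2
So g(10) = 2.

2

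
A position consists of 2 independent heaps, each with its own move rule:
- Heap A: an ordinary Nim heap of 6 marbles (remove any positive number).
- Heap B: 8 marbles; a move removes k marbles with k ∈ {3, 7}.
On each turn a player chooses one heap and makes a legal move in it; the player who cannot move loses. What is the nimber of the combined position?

4

Heap A is a plain Nim heap of size 6, so its Grundy value is 6.
For heap B, compute g(0), g(1), … with moves {3, 7}:
k:     0  1  2  3  4  5  6  7  8
g(k):  0  0  0  1  1  1  0  2  2
So g(8) = 2.
The value of a disjunctive sum is the nim-sum of the parts.
Combined value = 6 ⊕ 2 = 4.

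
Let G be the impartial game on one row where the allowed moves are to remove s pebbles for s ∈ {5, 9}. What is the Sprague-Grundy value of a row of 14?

Compute g(0), g(1), … for moves {5, 9}:
k:     0  1  2  3  4  5  6  7  8  9 10 11 12 13 14
g(k):  0  0  0  0  0  1  1  1  1  1  2  2  2  2  0
So g(14) = 0.

0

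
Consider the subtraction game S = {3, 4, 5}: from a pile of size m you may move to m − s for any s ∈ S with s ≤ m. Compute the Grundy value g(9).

0

Grundy values for subtraction set {3, 4, 5}:
k:     0  1  2  3  4  5  6  7  8  9
g(k):  0  0  0  1  1  1  2  2  0  0
So g(9) = 0.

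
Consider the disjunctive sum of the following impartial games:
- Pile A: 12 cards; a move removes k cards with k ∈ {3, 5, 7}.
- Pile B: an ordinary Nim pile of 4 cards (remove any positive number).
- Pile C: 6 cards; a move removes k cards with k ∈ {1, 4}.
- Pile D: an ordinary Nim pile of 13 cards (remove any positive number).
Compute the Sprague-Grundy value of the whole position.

8

Build the Grundy sequence for pile A with g(k) = mex{g(k−s) : s ∈ {3, 5, 7}, s ≤ k}:
g(0) = mex{} = 0
g(1) = mex{} = 0
g(2) = mex{} = 0
g(3) = mex{0} = 1
g(4) = mex{0} = 1
g(5) = mex{0} = 1
g(6) = mex{0,1} = 2
g(7) = mex{0,1} = 2
g(8) = mex{0,1} = 2
g(9) = mex{0,1,2} = 3
g(10) = mex{1,2} = 0
g(11) = mex{1,2} = 0
g(12) = mex{1,2,3} = 0
So g(12) = 0.
Pile B is a plain Nim pile of size 4, so its Grundy value is 4.
Grundy values for pile C (subtraction set {1, 4}):
g(0) = mex{} = 0
g(1) = mex{0} = 1
g(2) = mex{1} = 0
g(3) = mex{0} = 1
g(4) = mex{0,1} = 2
g(5) = mex{1,2} = 0
g(6) = mex{0} = 1
So g(6) = 1.
Pile D is a plain Nim pile of size 13, so its Grundy value is 13.
The value of a disjunctive sum is the nim-sum of the parts.
Combined value = 0 XOR 4 XOR 1 XOR 13 = 8.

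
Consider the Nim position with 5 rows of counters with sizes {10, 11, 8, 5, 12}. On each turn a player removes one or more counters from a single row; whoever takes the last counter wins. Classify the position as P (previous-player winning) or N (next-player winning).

P-position

Write each in binary and XOR column by column:
  1010  (10)
  1011  (11)
  1000  (8)
  0101  (5)
  1100  (12)
  ----
  0000  (0)
The nim-sum is 0, so this is a P-position: the player to move is in a losing position under optimal play.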